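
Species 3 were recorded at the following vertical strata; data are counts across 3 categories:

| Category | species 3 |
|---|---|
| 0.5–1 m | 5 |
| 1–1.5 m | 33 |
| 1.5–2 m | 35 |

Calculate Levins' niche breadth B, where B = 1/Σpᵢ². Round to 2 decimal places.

Proportions for species 3 (n=73): 5/73=0.0685, 33/73=0.4521, 35/73=0.4795
Σpᵢ² = 0.0685² + 0.4521² + 0.4795² = 0.004692 + 0.204394 + 0.229920 = 0.439006
B = 1 / 0.439006 = 2.2779

2.28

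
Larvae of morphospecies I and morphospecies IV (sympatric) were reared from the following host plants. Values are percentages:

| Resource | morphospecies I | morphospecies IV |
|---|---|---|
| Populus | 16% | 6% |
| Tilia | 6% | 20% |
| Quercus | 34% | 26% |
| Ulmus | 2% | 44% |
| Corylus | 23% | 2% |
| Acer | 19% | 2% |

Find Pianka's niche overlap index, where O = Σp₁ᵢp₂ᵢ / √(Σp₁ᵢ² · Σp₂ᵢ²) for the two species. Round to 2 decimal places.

0.48

Convert percentages to proportions (divide by 100).
Σ p₁ᵢp₂ᵢ = 0.0096 + 0.0120 + 0.0884 + 0.0088 + 0.0046 + 0.0038 = 0.1272
Σp_1ᵢ² = 0.16² + 0.06² + 0.34² + 0.02² + 0.23² + 0.19² = 0.0256 + 0.0036 + 0.1156 + 0.0004 + 0.0529 + 0.0361 = 0.2342
Σp_2ᵢ² = 0.06² + 0.20² + 0.26² + 0.44² + 0.02² + 0.02² = 0.0036 + 0.0400 + 0.0676 + 0.1936 + 0.0004 + 0.0004 = 0.3056
O = 0.1272 / √(0.2342 × 0.3056) = 0.1272 / 0.26753 = 0.4755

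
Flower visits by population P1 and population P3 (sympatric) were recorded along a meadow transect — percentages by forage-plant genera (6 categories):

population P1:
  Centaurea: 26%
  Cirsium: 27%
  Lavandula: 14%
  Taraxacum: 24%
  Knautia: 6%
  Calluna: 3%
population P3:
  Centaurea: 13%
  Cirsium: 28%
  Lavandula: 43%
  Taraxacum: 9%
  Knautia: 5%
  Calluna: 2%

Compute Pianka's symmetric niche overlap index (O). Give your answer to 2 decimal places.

0.77

Convert percentages to proportions (divide by 100).
Σ p₁ᵢp₂ᵢ = 0.0338 + 0.0756 + 0.0602 + 0.0216 + 0.0030 + 0.0006 = 0.1948
Σp_1ᵢ² = 0.26² + 0.27² + 0.14² + 0.24² + 0.06² + 0.03² = 0.0676 + 0.0729 + 0.0196 + 0.0576 + 0.0036 + 0.0009 = 0.2222
Σp_2ᵢ² = 0.13² + 0.28² + 0.43² + 0.09² + 0.05² + 0.02² = 0.0169 + 0.0784 + 0.1849 + 0.0081 + 0.0025 + 0.0004 = 0.2912
O = 0.1948 / √(0.2222 × 0.2912) = 0.1948 / 0.25437 = 0.7658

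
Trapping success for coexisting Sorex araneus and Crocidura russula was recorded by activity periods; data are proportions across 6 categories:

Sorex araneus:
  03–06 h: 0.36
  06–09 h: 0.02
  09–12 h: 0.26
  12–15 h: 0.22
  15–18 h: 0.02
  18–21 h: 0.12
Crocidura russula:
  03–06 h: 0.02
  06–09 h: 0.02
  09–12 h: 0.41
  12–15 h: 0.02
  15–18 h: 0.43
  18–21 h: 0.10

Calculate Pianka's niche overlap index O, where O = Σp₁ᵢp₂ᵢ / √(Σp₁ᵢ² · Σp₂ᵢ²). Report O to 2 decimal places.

0.45

Σ p₁ᵢp₂ᵢ = 0.0072 + 0.0004 + 0.1066 + 0.0044 + 0.0086 + 0.0120 = 0.1392
Σp_1ᵢ² = 0.36² + 0.02² + 0.26² + 0.22² + 0.02² + 0.12² = 0.1296 + 0.0004 + 0.0676 + 0.0484 + 0.0004 + 0.0144 = 0.2608
Σp_2ᵢ² = 0.02² + 0.02² + 0.41² + 0.02² + 0.43² + 0.10² = 0.0004 + 0.0004 + 0.1681 + 0.0004 + 0.1849 + 0.0100 = 0.3642
O = 0.1392 / √(0.2608 × 0.3642) = 0.1392 / 0.30819 = 0.4517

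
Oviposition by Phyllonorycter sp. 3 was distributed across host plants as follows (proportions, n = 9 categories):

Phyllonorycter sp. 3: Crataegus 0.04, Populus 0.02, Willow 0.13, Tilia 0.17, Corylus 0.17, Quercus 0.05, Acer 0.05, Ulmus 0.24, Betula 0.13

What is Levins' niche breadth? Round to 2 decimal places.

6.40

Σpᵢ² = 0.04² + 0.02² + 0.13² + 0.17² + 0.17² + 0.05² + 0.05² + 0.24² + 0.13² = 0.0016 + 0.0004 + 0.0169 + 0.0289 + 0.0289 + 0.0025 + 0.0025 + 0.0576 + 0.0169 = 0.1562
B = 1 / 0.1562 = 6.4020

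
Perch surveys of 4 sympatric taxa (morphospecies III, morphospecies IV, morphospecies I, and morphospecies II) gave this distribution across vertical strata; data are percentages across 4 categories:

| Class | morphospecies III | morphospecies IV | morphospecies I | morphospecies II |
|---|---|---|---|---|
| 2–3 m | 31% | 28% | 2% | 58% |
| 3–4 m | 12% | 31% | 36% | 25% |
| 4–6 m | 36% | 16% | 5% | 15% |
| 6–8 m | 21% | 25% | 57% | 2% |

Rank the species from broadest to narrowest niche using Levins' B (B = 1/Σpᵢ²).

morphospecies IV > morphospecies III > morphospecies II > morphospecies I

Convert percentages to proportions (divide by 100).
Σp_IIIᵢ² = 0.31² + 0.12² + 0.36² + 0.21² = 0.0961 + 0.0144 + 0.1296 + 0.0441 = 0.2842
B_III = 1 / 0.2842 = 3.5186
Σp_IVᵢ² = 0.28² + 0.31² + 0.16² + 0.25² = 0.0784 + 0.0961 + 0.0256 + 0.0625 = 0.2626
B_IV = 1 / 0.2626 = 3.8081
Σp_Iᵢ² = 0.02² + 0.36² + 0.05² + 0.57² = 0.0004 + 0.1296 + 0.0025 + 0.3249 = 0.4574
B_I = 1 / 0.4574 = 2.1863
Σp_IIᵢ² = 0.58² + 0.25² + 0.15² + 0.02² = 0.3364 + 0.0625 + 0.0225 + 0.0004 = 0.4218
B_II = 1 / 0.4218 = 2.3708
Ranking by B (broadest → narrowest): morphospecies IV (3.81) > morphospecies III (3.52) > morphospecies II (2.37) > morphospecies I (2.19)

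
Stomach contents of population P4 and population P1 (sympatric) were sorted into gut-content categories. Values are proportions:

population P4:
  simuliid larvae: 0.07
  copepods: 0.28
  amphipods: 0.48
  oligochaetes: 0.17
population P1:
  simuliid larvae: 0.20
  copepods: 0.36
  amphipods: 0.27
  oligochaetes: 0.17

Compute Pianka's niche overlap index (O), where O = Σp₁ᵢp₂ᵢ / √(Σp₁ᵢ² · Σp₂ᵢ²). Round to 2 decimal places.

Σ p₁ᵢp₂ᵢ = 0.0140 + 0.1008 + 0.1296 + 0.0289 = 0.2733
Σp_1ᵢ² = 0.07² + 0.28² + 0.48² + 0.17² = 0.0049 + 0.0784 + 0.2304 + 0.0289 = 0.3426
Σp_2ᵢ² = 0.20² + 0.36² + 0.27² + 0.17² = 0.0400 + 0.1296 + 0.0729 + 0.0289 = 0.2714
O = 0.2733 / √(0.3426 × 0.2714) = 0.2733 / 0.30493 = 0.8963

0.90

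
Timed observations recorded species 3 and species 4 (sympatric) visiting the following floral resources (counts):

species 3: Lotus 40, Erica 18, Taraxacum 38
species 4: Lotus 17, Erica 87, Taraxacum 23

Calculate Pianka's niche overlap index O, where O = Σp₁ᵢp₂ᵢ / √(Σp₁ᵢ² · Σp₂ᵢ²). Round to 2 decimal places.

Proportions for species 3 (n=96): 40/96=0.4167, 18/96=0.1875, 38/96=0.3958
Proportions for species 4 (n=127): 17/127=0.1339, 87/127=0.6850, 23/127=0.1811
Σ p₁ᵢp₂ᵢ = 0.055796 + 0.128438 + 0.071679 = 0.255913
Σp_1ᵢ² = 0.4167² + 0.1875² + 0.3958² = 0.173639 + 0.035156 + 0.156658 = 0.365453
Σp_2ᵢ² = 0.1339² + 0.6850² + 0.1811² = 0.017929 + 0.469225 + 0.032797 = 0.519951
O = 0.255913 / √(0.365453 × 0.519951) = 0.255913 / 0.4359101 = 0.5871

0.59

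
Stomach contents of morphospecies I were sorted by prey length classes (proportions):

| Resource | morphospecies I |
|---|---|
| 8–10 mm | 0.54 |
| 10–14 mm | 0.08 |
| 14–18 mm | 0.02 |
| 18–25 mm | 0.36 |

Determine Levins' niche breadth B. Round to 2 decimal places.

Σpᵢ² = 0.54² + 0.08² + 0.02² + 0.36² = 0.2916 + 0.0064 + 0.0004 + 0.1296 = 0.4280
B = 1 / 0.4280 = 2.3364

2.34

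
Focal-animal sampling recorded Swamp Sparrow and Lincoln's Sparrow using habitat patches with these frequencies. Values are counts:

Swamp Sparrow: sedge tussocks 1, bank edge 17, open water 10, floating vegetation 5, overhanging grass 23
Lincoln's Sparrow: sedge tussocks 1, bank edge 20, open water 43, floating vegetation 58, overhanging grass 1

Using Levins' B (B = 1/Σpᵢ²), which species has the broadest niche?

Swamp Sparrow

Proportions for Swamp Sparrow (n=56): 1/56=0.0179, 17/56=0.3036, 10/56=0.1786, 5/56=0.0893, 23/56=0.4107
Proportions for Lincoln's Sparrow (n=123): 1/123=0.0081, 20/123=0.1626, 43/123=0.3496, 58/123=0.4715, 1/123=0.0081
Σp_Swamᵢ² = 0.0179² + 0.3036² + 0.1786² + 0.0893² + 0.4107² = 0.000320 + 0.092173 + 0.031898 + 0.007974 + 0.168674 = 0.301039
B_Swam = 1 / 0.301039 = 3.3218
Σp_Lincᵢ² = 0.0081² + 0.1626² + 0.3496² + 0.4715² + 0.0081² = 0.000066 + 0.026439 + 0.122220 + 0.222312 + 0.000066 = 0.371103
B_Linc = 1 / 0.371103 = 2.6947
Highest B → broadest niche (most generalist): Swamp Sparrow (B = 3.32).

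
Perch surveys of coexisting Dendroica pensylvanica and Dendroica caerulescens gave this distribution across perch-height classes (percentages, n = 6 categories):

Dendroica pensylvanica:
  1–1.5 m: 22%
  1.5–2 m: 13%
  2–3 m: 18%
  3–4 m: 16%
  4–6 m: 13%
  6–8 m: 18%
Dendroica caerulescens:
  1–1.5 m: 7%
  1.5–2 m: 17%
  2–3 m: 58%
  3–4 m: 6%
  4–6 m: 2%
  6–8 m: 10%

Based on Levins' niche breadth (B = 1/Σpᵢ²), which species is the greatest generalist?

Dendroica pensylvanica

Convert percentages to proportions (divide by 100).
Σp_pensᵢ² = 0.22² + 0.13² + 0.18² + 0.16² + 0.13² + 0.18² = 0.0484 + 0.0169 + 0.0324 + 0.0256 + 0.0169 + 0.0324 = 0.1726
B_pens = 1 / 0.1726 = 5.7937
Σp_caerᵢ² = 0.07² + 0.17² + 0.58² + 0.06² + 0.02² + 0.10² = 0.0049 + 0.0289 + 0.3364 + 0.0036 + 0.0004 + 0.0100 = 0.3842
B_caer = 1 / 0.3842 = 2.6028
Highest B → broadest niche (most generalist): Dendroica pensylvanica (B = 5.79).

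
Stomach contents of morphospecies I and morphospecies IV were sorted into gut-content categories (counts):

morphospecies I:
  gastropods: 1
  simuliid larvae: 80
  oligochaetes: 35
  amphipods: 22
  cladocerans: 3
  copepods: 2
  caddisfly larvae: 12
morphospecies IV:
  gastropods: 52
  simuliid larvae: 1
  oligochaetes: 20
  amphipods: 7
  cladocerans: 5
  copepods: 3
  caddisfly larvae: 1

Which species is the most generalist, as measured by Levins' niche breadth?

morphospecies I

Proportions for morphospecies I (n=155): 1/155=0.0065, 80/155=0.5161, 35/155=0.2258, 22/155=0.1419, 3/155=0.0194, 2/155=0.0129, 12/155=0.0774
Proportions for morphospecies IV (n=89): 52/89=0.5843, 1/89=0.0112, 20/89=0.2247, 7/89=0.0787, 5/89=0.0562, 3/89=0.0337, 1/89=0.0112
Σp_Iᵢ² = 0.0065² + 0.5161² + 0.2258² + 0.1419² + 0.0194² + 0.0129² + 0.0774² = 0.000042 + 0.266359 + 0.050986 + 0.020136 + 0.000376 + 0.000166 + 0.005991 = 0.344056
B_I = 1 / 0.344056 = 2.9065
Σp_IVᵢ² = 0.5843² + 0.0112² + 0.2247² + 0.0787² + 0.0562² + 0.0337² + 0.0112² = 0.341406 + 0.000125 + 0.050490 + 0.006194 + 0.003158 + 0.001136 + 0.000125 = 0.402634
B_IV = 1 / 0.402634 = 2.4836
Highest B → broadest niche (most generalist): morphospecies I (B = 2.91).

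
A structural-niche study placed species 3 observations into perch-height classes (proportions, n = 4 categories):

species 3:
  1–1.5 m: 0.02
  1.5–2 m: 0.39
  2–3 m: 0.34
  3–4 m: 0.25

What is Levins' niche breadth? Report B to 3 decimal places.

Σpᵢ² = 0.02² + 0.39² + 0.34² + 0.25² = 0.0004 + 0.1521 + 0.1156 + 0.0625 = 0.3306
B = 1 / 0.3306 = 3.02480

3.025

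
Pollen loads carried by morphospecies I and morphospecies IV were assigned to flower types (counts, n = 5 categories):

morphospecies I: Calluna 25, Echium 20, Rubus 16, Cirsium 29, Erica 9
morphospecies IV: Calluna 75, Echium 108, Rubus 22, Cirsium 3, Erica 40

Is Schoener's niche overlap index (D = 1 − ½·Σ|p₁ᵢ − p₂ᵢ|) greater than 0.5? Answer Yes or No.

Yes

Proportions for morphospecies I (n=99): 25/99=0.2525, 20/99=0.2020, 16/99=0.1616, 29/99=0.2929, 9/99=0.0909
Proportions for morphospecies IV (n=248): 75/248=0.3024, 108/248=0.4355, 22/248=0.0887, 3/248=0.0121, 40/248=0.1613
Σ|p₁ᵢ − p₂ᵢ| = 0.0499 + 0.2335 + 0.0729 + 0.2808 + 0.0704 = 0.7075
D = 1 − ½ × 0.7075 = 1 − 0.35375 = 0.64625
D = 0.64625 > 0.5 → Yes.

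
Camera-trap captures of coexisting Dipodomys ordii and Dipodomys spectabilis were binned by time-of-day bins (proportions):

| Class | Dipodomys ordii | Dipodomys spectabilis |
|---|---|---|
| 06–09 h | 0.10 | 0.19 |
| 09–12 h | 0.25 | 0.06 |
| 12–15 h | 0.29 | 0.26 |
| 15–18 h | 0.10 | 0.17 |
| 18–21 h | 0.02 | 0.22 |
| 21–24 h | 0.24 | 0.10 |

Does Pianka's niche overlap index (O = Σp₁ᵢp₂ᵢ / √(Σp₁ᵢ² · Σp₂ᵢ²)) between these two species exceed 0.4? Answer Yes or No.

Σ p₁ᵢp₂ᵢ = 0.0190 + 0.0150 + 0.0754 + 0.0170 + 0.0044 + 0.0240 = 0.1548
Σp_1ᵢ² = 0.10² + 0.25² + 0.29² + 0.10² + 0.02² + 0.24² = 0.0100 + 0.0625 + 0.0841 + 0.0100 + 0.0004 + 0.0576 = 0.2246
Σp_2ᵢ² = 0.19² + 0.06² + 0.26² + 0.17² + 0.22² + 0.10² = 0.0361 + 0.0036 + 0.0676 + 0.0289 + 0.0484 + 0.0100 = 0.1946
O = 0.1548 / √(0.2246 × 0.1946) = 0.1548 / 0.20906 = 0.7405
O = 0.7405 > 0.4 → Yes.

Yes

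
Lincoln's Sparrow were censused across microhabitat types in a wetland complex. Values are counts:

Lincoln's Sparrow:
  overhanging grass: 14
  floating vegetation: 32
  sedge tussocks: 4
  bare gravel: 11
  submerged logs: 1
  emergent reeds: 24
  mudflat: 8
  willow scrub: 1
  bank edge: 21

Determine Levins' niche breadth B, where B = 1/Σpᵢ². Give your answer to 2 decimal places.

Proportions for Lincoln's Sparrow (n=116): 14/116=0.1207, 32/116=0.2759, 4/116=0.0345, 11/116=0.0948, 1/116=0.0086, 24/116=0.2069, 8/116=0.0690, 1/116=0.0086, 21/116=0.1810
Σpᵢ² = 0.1207² + 0.2759² + 0.0345² + 0.0948² + 0.0086² + 0.2069² + 0.0690² + 0.0086² + 0.1810² = 0.014568 + 0.076121 + 0.001190 + 0.008987 + 0.000074 + 0.042808 + 0.004761 + 0.000074 + 0.032761 = 0.181344
B = 1 / 0.181344 = 5.5144

5.51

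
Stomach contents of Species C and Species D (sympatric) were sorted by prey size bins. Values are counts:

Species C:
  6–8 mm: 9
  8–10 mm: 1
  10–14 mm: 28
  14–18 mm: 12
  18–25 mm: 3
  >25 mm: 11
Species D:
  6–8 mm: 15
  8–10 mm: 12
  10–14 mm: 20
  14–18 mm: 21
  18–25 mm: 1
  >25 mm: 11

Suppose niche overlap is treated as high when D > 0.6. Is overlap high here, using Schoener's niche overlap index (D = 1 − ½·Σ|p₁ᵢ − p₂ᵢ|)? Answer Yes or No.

Proportions for Species C (n=64): 9/64=0.1406, 1/64=0.0156, 28/64=0.4375, 12/64=0.1875, 3/64=0.0469, 11/64=0.1719
Proportions for Species D (n=80): 15/80=0.1875, 12/80=0.1500, 20/80=0.2500, 21/80=0.2625, 1/80=0.0125, 11/80=0.1375
Σ|p₁ᵢ − p₂ᵢ| = 0.0469 + 0.1344 + 0.1875 + 0.0750 + 0.0344 + 0.0344 = 0.5126
D = 1 − ½ × 0.5126 = 1 − 0.25630 = 0.74370
D = 0.74370 > 0.6 → Yes.

Yes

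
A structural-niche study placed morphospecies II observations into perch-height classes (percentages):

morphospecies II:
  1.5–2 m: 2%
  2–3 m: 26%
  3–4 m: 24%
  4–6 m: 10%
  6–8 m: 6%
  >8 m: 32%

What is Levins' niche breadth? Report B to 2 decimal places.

4.14

Convert percentages to proportions (divide by 100).
Σpᵢ² = 0.02² + 0.26² + 0.24² + 0.10² + 0.06² + 0.32² = 0.0004 + 0.0676 + 0.0576 + 0.0100 + 0.0036 + 0.1024 = 0.2416
B = 1 / 0.2416 = 4.1391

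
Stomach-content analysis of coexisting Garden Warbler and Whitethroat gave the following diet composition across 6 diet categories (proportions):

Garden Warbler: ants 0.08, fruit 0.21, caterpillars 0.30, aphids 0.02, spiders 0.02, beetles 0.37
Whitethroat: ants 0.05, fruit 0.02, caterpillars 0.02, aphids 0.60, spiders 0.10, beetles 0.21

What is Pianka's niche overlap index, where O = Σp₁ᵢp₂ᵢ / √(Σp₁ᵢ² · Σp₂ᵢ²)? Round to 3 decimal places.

Σ p₁ᵢp₂ᵢ = 0.0040 + 0.0042 + 0.0060 + 0.0120 + 0.0020 + 0.0777 = 0.1059
Σp_1ᵢ² = 0.08² + 0.21² + 0.30² + 0.02² + 0.02² + 0.37² = 0.0064 + 0.0441 + 0.0900 + 0.0004 + 0.0004 + 0.1369 = 0.2782
Σp_2ᵢ² = 0.05² + 0.02² + 0.02² + 0.60² + 0.10² + 0.21² = 0.0025 + 0.0004 + 0.0004 + 0.3600 + 0.0100 + 0.0441 = 0.4174
O = 0.1059 / √(0.2782 × 0.4174) = 0.1059 / 0.340765 = 0.31077

0.311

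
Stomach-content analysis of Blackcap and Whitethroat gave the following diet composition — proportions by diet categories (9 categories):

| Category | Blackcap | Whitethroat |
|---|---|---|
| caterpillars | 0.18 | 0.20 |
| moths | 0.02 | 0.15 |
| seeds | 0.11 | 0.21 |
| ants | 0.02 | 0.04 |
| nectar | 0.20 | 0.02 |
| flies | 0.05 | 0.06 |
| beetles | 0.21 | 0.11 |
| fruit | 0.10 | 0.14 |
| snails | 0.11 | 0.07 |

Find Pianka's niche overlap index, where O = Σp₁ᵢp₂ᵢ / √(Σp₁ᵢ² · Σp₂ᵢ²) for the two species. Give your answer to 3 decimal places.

Σ p₁ᵢp₂ᵢ = 0.0360 + 0.0030 + 0.0231 + 0.0008 + 0.0040 + 0.0030 + 0.0231 + 0.0140 + 0.0077 = 0.1147
Σp_1ᵢ² = 0.18² + 0.02² + 0.11² + 0.02² + 0.20² + 0.05² + 0.21² + 0.10² + 0.11² = 0.0324 + 0.0004 + 0.0121 + 0.0004 + 0.0400 + 0.0025 + 0.0441 + 0.0100 + 0.0121 = 0.1540
Σp_2ᵢ² = 0.20² + 0.15² + 0.21² + 0.04² + 0.02² + 0.06² + 0.11² + 0.14² + 0.07² = 0.0400 + 0.0225 + 0.0441 + 0.0016 + 0.0004 + 0.0036 + 0.0121 + 0.0196 + 0.0049 = 0.1488
O = 0.1147 / √(0.1540 × 0.1488) = 0.1147 / 0.151378 = 0.75771

0.758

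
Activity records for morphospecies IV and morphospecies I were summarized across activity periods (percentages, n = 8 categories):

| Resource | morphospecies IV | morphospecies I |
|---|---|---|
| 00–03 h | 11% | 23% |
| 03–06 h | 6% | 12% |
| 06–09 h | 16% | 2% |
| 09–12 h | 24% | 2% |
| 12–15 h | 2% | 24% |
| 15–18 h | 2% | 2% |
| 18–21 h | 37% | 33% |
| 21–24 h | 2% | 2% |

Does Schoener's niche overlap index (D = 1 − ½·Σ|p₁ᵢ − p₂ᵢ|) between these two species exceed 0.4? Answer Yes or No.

Convert percentages to proportions (divide by 100).
Σ|p₁ᵢ − p₂ᵢ| = 0.12 + 0.06 + 0.14 + 0.22 + 0.22 + 0.00 + 0.04 + 0.00 = 0.80
D = 1 − ½ × 0.80 = 1 − 0.400 = 0.6000
D = 0.6000 > 0.4 → Yes.

Yes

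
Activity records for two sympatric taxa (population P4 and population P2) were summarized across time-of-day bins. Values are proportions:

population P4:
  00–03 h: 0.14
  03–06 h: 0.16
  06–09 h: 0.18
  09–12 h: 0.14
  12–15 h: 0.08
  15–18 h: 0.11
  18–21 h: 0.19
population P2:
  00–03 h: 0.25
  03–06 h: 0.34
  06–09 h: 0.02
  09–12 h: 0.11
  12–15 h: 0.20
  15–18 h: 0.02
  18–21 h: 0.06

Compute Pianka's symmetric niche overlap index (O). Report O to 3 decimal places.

Σ p₁ᵢp₂ᵢ = 0.0350 + 0.0544 + 0.0036 + 0.0154 + 0.0160 + 0.0022 + 0.0114 = 0.1380
Σp_1ᵢ² = 0.14² + 0.16² + 0.18² + 0.14² + 0.08² + 0.11² + 0.19² = 0.0196 + 0.0256 + 0.0324 + 0.0196 + 0.0064 + 0.0121 + 0.0361 = 0.1518
Σp_2ᵢ² = 0.25² + 0.34² + 0.02² + 0.11² + 0.20² + 0.02² + 0.06² = 0.0625 + 0.1156 + 0.0004 + 0.0121 + 0.0400 + 0.0004 + 0.0036 = 0.2346
O = 0.1380 / √(0.1518 × 0.2346) = 0.1380 / 0.188712 = 0.73127

0.731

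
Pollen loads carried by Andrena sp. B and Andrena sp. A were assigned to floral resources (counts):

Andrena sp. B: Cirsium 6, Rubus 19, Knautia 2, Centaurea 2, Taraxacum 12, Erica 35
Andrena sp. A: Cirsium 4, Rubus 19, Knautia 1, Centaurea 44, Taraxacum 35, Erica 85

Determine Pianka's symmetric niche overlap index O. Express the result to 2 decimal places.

Proportions for Andrena sp. B (n=76): 6/76=0.0789, 19/76=0.2500, 2/76=0.0263, 2/76=0.0263, 12/76=0.1579, 35/76=0.4605
Proportions for Andrena sp. A (n=188): 4/188=0.0213, 19/188=0.1011, 1/188=0.0053, 44/188=0.2340, 35/188=0.1862, 85/188=0.4521
Σ p₁ᵢp₂ᵢ = 0.001681 + 0.025275 + 0.000139 + 0.006154 + 0.029401 + 0.208192 = 0.270842
Σp_1ᵢ² = 0.0789² + 0.2500² + 0.0263² + 0.0263² + 0.1579² + 0.4605² = 0.006225 + 0.062500 + 0.000692 + 0.000692 + 0.024932 + 0.212060 = 0.307101
Σp_2ᵢ² = 0.0213² + 0.1011² + 0.0053² + 0.2340² + 0.1862² + 0.4521² = 0.000454 + 0.010221 + 0.000028 + 0.054756 + 0.034670 + 0.204394 = 0.304523
O = 0.270842 / √(0.307101 × 0.304523) = 0.270842 / 0.3058093 = 0.8857

0.89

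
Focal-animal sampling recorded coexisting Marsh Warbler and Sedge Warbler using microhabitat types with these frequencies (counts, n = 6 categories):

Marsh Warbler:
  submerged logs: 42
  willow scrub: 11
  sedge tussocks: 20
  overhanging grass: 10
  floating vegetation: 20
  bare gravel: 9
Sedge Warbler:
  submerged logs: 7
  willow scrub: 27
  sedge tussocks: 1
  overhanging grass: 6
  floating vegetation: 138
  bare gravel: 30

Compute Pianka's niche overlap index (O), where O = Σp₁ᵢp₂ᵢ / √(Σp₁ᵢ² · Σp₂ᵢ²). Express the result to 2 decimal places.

Proportions for Marsh Warbler (n=112): 42/112=0.3750, 11/112=0.0982, 20/112=0.1786, 10/112=0.0893, 20/112=0.1786, 9/112=0.0804
Proportions for Sedge Warbler (n=209): 7/209=0.0335, 27/209=0.1292, 1/209=0.0048, 6/209=0.0287, 138/209=0.6603, 30/209=0.1435
Σ p₁ᵢp₂ᵢ = 0.012563 + 0.012687 + 0.000857 + 0.002563 + 0.117930 + 0.011537 = 0.158137
Σp_1ᵢ² = 0.3750² + 0.0982² + 0.1786² + 0.0893² + 0.1786² + 0.0804² = 0.140625 + 0.009643 + 0.031898 + 0.007974 + 0.031898 + 0.006464 = 0.228502
Σp_2ᵢ² = 0.0335² + 0.1292² + 0.0048² + 0.0287² + 0.6603² + 0.1435² = 0.001122 + 0.016693 + 0.000023 + 0.000824 + 0.435996 + 0.020592 = 0.475250
O = 0.158137 / √(0.228502 × 0.475250) = 0.158137 / 0.3295384 = 0.4799

0.48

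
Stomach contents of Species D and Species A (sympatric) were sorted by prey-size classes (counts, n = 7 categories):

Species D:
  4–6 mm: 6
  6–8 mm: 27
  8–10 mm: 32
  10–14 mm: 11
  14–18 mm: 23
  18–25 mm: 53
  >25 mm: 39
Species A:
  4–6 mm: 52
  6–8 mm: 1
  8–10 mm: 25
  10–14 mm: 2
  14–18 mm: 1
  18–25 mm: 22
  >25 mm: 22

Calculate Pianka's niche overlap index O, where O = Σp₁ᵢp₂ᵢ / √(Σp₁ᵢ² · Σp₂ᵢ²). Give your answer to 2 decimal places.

Proportions for Species D (n=191): 6/191=0.0314, 27/191=0.1414, 32/191=0.1675, 11/191=0.0576, 23/191=0.1204, 53/191=0.2775, 39/191=0.2042
Proportions for Species A (n=125): 52/125=0.4160, 1/125=0.0080, 25/125=0.2000, 2/125=0.0160, 1/125=0.0080, 22/125=0.1760, 22/125=0.1760
Σ p₁ᵢp₂ᵢ = 0.013062 + 0.001131 + 0.033500 + 0.000922 + 0.000963 + 0.048840 + 0.035939 = 0.134357
Σp_1ᵢ² = 0.0314² + 0.1414² + 0.1675² + 0.0576² + 0.1204² + 0.2775² + 0.2042² = 0.000986 + 0.019994 + 0.028056 + 0.003318 + 0.014496 + 0.077006 + 0.041698 = 0.185554
Σp_2ᵢ² = 0.4160² + 0.0080² + 0.2000² + 0.0160² + 0.0080² + 0.1760² + 0.1760² = 0.173056 + 0.000064 + 0.040000 + 0.000256 + 0.000064 + 0.030976 + 0.030976 = 0.275392
O = 0.134357 / √(0.185554 × 0.275392) = 0.134357 / 0.2260533 = 0.5944

0.59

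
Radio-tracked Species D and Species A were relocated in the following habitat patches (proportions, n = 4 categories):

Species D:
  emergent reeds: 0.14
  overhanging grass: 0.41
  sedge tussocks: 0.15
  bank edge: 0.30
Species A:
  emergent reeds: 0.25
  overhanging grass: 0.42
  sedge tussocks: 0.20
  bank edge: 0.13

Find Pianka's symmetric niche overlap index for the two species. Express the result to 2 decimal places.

Σ p₁ᵢp₂ᵢ = 0.0350 + 0.1722 + 0.0300 + 0.0390 = 0.2762
Σp_1ᵢ² = 0.14² + 0.41² + 0.15² + 0.30² = 0.0196 + 0.1681 + 0.0225 + 0.0900 = 0.3002
Σp_2ᵢ² = 0.25² + 0.42² + 0.20² + 0.13² = 0.0625 + 0.1764 + 0.0400 + 0.0169 = 0.2958
O = 0.2762 / √(0.3002 × 0.2958) = 0.2762 / 0.29799 = 0.9269

0.93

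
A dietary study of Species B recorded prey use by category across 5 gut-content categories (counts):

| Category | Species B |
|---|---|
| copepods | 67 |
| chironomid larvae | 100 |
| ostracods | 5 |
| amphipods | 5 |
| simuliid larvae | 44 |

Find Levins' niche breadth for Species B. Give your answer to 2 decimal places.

2.96

Proportions for Species B (n=221): 67/221=0.3032, 100/221=0.4525, 5/221=0.0226, 5/221=0.0226, 44/221=0.1991
Σpᵢ² = 0.3032² + 0.4525² + 0.0226² + 0.0226² + 0.1991² = 0.091930 + 0.204756 + 0.000511 + 0.000511 + 0.039641 = 0.337349
B = 1 / 0.337349 = 2.9643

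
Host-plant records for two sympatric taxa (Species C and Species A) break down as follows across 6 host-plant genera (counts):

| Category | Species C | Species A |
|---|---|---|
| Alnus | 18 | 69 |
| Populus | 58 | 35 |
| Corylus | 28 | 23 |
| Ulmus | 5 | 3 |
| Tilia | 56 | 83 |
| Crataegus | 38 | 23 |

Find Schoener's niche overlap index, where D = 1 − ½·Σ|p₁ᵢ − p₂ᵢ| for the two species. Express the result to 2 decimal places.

Proportions for Species C (n=203): 18/203=0.0887, 58/203=0.2857, 28/203=0.1379, 5/203=0.0246, 56/203=0.2759, 38/203=0.1872
Proportions for Species A (n=236): 69/236=0.2924, 35/236=0.1483, 23/236=0.0975, 3/236=0.0127, 83/236=0.3517, 23/236=0.0975
Σ|p₁ᵢ − p₂ᵢ| = 0.2037 + 0.1374 + 0.0404 + 0.0119 + 0.0758 + 0.0897 = 0.5589
D = 1 − ½ × 0.5589 = 1 − 0.27945 = 0.72055

0.72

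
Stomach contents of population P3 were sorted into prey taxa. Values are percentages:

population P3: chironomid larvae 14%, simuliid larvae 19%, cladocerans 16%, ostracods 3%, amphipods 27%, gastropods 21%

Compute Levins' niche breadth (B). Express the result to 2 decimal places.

5.02

Convert percentages to proportions (divide by 100).
Σpᵢ² = 0.14² + 0.19² + 0.16² + 0.03² + 0.27² + 0.21² = 0.0196 + 0.0361 + 0.0256 + 0.0009 + 0.0729 + 0.0441 = 0.1992
B = 1 / 0.1992 = 5.0201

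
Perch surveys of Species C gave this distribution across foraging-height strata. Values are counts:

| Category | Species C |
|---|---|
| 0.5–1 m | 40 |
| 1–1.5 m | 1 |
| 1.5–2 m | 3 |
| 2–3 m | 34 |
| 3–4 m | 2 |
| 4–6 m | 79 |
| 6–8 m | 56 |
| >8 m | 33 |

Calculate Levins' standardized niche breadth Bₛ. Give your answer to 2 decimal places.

Proportions for Species C (n=248): 40/248=0.1613, 1/248=0.0040, 3/248=0.0121, 34/248=0.1371, 2/248=0.0081, 79/248=0.3185, 56/248=0.2258, 33/248=0.1331
Σpᵢ² = 0.1613² + 0.0040² + 0.0121² + 0.1371² + 0.0081² + 0.3185² + 0.2258² + 0.1331² = 0.026018 + 0.000016 + 0.000146 + 0.018796 + 0.000066 + 0.101442 + 0.050986 + 0.017716 = 0.215186
B = 1 / 0.215186 = 4.6471
Bₛ = (B − 1)/(n − 1) = (4.6471 − 1)/(8 − 1) = 3.6471/7 = 0.5210

0.52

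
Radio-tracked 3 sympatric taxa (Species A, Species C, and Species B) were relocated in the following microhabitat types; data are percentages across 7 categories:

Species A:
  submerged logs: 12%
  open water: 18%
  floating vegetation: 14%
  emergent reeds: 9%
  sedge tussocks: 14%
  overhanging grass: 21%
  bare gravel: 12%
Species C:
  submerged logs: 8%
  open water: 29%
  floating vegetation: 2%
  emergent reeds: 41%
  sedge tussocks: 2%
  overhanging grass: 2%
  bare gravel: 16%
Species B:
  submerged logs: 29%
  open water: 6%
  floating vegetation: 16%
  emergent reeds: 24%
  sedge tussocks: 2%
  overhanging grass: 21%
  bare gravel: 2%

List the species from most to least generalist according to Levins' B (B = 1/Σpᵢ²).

Convert percentages to proportions (divide by 100).
Σp_Aᵢ² = 0.12² + 0.18² + 0.14² + 0.09² + 0.14² + 0.21² + 0.12² = 0.0144 + 0.0324 + 0.0196 + 0.0081 + 0.0196 + 0.0441 + 0.0144 = 0.1526
B_A = 1 / 0.1526 = 6.5531
Σp_Cᵢ² = 0.08² + 0.29² + 0.02² + 0.41² + 0.02² + 0.02² + 0.16² = 0.0064 + 0.0841 + 0.0004 + 0.1681 + 0.0004 + 0.0004 + 0.0256 = 0.2854
B_C = 1 / 0.2854 = 3.5039
Σp_Bᵢ² = 0.29² + 0.06² + 0.16² + 0.24² + 0.02² + 0.21² + 0.02² = 0.0841 + 0.0036 + 0.0256 + 0.0576 + 0.0004 + 0.0441 + 0.0004 = 0.2158
B_B = 1 / 0.2158 = 4.6339
Ranking by B (broadest → narrowest): Species A (6.55) > Species B (4.63) > Species C (3.50)

Species A > Species B > Species C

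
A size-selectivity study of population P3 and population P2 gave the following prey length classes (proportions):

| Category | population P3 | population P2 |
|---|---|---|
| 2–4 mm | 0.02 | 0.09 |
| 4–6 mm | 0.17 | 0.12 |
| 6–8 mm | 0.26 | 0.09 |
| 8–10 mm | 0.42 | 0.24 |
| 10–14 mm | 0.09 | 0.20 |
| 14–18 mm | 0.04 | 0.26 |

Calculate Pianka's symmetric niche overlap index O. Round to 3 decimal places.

Σ p₁ᵢp₂ᵢ = 0.0018 + 0.0204 + 0.0234 + 0.1008 + 0.0180 + 0.0104 = 0.1748
Σp_1ᵢ² = 0.02² + 0.17² + 0.26² + 0.42² + 0.09² + 0.04² = 0.0004 + 0.0289 + 0.0676 + 0.1764 + 0.0081 + 0.0016 = 0.2830
Σp_2ᵢ² = 0.09² + 0.12² + 0.09² + 0.24² + 0.20² + 0.26² = 0.0081 + 0.0144 + 0.0081 + 0.0576 + 0.0400 + 0.0676 = 0.1958
O = 0.1748 / √(0.2830 × 0.1958) = 0.1748 / 0.235396 = 0.74258

0.743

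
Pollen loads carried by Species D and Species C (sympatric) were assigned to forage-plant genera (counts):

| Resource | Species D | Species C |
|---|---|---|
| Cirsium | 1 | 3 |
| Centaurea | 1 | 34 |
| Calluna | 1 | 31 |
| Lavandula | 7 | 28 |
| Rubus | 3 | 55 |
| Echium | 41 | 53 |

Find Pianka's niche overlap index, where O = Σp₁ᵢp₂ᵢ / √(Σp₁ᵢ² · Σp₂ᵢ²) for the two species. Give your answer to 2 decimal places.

Proportions for Species D (n=54): 1/54=0.0185, 1/54=0.0185, 1/54=0.0185, 7/54=0.1296, 3/54=0.0556, 41/54=0.7593
Proportions for Species C (n=204): 3/204=0.0147, 34/204=0.1667, 31/204=0.1520, 28/204=0.1373, 55/204=0.2696, 53/204=0.2598
Σ p₁ᵢp₂ᵢ = 0.000272 + 0.003084 + 0.002812 + 0.017794 + 0.014990 + 0.197266 = 0.236218
Σp_1ᵢ² = 0.0185² + 0.0185² + 0.0185² + 0.1296² + 0.0556² + 0.7593² = 0.000342 + 0.000342 + 0.000342 + 0.016796 + 0.003091 + 0.576536 = 0.597449
Σp_2ᵢ² = 0.0147² + 0.1667² + 0.1520² + 0.1373² + 0.2696² + 0.2598² = 0.000216 + 0.027789 + 0.023104 + 0.018851 + 0.072684 + 0.067496 = 0.210140
O = 0.236218 / √(0.597449 × 0.210140) = 0.236218 / 0.3543274 = 0.6667

0.67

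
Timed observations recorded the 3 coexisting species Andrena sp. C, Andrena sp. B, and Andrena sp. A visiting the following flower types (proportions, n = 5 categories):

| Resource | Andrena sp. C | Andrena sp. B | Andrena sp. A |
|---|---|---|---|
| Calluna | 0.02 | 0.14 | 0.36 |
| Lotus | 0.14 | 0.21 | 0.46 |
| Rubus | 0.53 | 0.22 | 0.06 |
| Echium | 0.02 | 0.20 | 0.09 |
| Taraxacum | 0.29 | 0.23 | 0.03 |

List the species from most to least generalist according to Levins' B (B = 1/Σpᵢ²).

Andrena sp. B > Andrena sp. A > Andrena sp. C

Σp_Cᵢ² = 0.02² + 0.14² + 0.53² + 0.02² + 0.29² = 0.0004 + 0.0196 + 0.2809 + 0.0004 + 0.0841 = 0.3854
B_C = 1 / 0.3854 = 2.5947
Σp_Bᵢ² = 0.14² + 0.21² + 0.22² + 0.20² + 0.23² = 0.0196 + 0.0441 + 0.0484 + 0.0400 + 0.0529 = 0.2050
B_B = 1 / 0.2050 = 4.8780
Σp_Aᵢ² = 0.36² + 0.46² + 0.06² + 0.09² + 0.03² = 0.1296 + 0.2116 + 0.0036 + 0.0081 + 0.0009 = 0.3538
B_A = 1 / 0.3538 = 2.8265
Ranking by B (broadest → narrowest): Andrena sp. B (4.88) > Andrena sp. A (2.83) > Andrena sp. C (2.59)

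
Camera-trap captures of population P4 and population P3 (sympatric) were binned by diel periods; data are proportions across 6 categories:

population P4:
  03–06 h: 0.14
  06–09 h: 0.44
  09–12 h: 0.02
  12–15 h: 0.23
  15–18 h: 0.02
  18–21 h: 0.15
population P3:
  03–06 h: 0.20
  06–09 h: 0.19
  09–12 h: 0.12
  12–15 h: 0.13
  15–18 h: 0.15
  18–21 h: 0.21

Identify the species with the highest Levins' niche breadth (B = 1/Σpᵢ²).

Σp_P4ᵢ² = 0.14² + 0.44² + 0.02² + 0.23² + 0.02² + 0.15² = 0.0196 + 0.1936 + 0.0004 + 0.0529 + 0.0004 + 0.0225 = 0.2894
B_P4 = 1 / 0.2894 = 3.4554
Σp_P3ᵢ² = 0.20² + 0.19² + 0.12² + 0.13² + 0.15² + 0.21² = 0.0400 + 0.0361 + 0.0144 + 0.0169 + 0.0225 + 0.0441 = 0.1740
B_P3 = 1 / 0.1740 = 5.7471
Highest B → broadest niche (most generalist): population P3 (B = 5.75).

population P3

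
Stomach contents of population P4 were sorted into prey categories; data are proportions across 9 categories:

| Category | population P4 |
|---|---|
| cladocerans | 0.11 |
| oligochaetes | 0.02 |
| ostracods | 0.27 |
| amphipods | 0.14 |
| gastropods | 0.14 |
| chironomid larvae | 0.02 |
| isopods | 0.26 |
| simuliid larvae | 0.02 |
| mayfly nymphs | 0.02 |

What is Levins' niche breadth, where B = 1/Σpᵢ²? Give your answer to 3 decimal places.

Σpᵢ² = 0.11² + 0.02² + 0.27² + 0.14² + 0.14² + 0.02² + 0.26² + 0.02² + 0.02² = 0.0121 + 0.0004 + 0.0729 + 0.0196 + 0.0196 + 0.0004 + 0.0676 + 0.0004 + 0.0004 = 0.1934
B = 1 / 0.1934 = 5.17063

5.171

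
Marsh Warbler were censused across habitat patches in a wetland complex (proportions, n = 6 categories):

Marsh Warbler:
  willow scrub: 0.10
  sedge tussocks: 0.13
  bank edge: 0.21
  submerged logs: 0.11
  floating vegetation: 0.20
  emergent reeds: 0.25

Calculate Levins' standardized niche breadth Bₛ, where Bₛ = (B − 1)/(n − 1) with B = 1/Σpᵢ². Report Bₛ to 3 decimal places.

0.878

Σpᵢ² = 0.10² + 0.13² + 0.21² + 0.11² + 0.20² + 0.25² = 0.0100 + 0.0169 + 0.0441 + 0.0121 + 0.0400 + 0.0625 = 0.1856
B = 1 / 0.1856 = 5.38793
Bₛ = (B − 1)/(n − 1) = (5.38793 − 1)/(6 − 1) = 4.38793/5 = 0.87759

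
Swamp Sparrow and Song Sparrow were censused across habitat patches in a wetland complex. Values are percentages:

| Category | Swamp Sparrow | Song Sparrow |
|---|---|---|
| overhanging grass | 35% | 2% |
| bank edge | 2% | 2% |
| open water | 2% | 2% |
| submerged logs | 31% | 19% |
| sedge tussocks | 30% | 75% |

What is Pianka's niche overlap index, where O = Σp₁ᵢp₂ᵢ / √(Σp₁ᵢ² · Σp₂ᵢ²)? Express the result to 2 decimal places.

Convert percentages to proportions (divide by 100).
Σ p₁ᵢp₂ᵢ = 0.0070 + 0.0004 + 0.0004 + 0.0589 + 0.2250 = 0.2917
Σp_1ᵢ² = 0.35² + 0.02² + 0.02² + 0.31² + 0.30² = 0.1225 + 0.0004 + 0.0004 + 0.0961 + 0.0900 = 0.3094
Σp_2ᵢ² = 0.02² + 0.02² + 0.02² + 0.19² + 0.75² = 0.0004 + 0.0004 + 0.0004 + 0.0361 + 0.5625 = 0.5998
O = 0.2917 / √(0.3094 × 0.5998) = 0.2917 / 0.43079 = 0.6771

0.68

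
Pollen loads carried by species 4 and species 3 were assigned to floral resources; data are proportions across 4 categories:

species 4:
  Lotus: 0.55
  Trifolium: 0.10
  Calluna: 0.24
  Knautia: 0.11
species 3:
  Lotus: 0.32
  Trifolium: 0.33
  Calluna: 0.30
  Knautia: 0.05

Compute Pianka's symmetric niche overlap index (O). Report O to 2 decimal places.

Σ p₁ᵢp₂ᵢ = 0.1760 + 0.0330 + 0.0720 + 0.0055 = 0.2865
Σp_1ᵢ² = 0.55² + 0.10² + 0.24² + 0.11² = 0.3025 + 0.0100 + 0.0576 + 0.0121 = 0.3822
Σp_2ᵢ² = 0.32² + 0.33² + 0.30² + 0.05² = 0.1024 + 0.1089 + 0.0900 + 0.0025 = 0.3038
O = 0.2865 / √(0.3822 × 0.3038) = 0.2865 / 0.34075 = 0.8408

0.84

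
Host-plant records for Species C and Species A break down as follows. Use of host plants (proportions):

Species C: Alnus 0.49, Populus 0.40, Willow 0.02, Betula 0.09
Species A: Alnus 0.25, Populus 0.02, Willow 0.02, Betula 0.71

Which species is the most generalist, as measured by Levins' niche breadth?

Species C

Σp_Cᵢ² = 0.49² + 0.40² + 0.02² + 0.09² = 0.2401 + 0.1600 + 0.0004 + 0.0081 = 0.4086
B_C = 1 / 0.4086 = 2.4474
Σp_Aᵢ² = 0.25² + 0.02² + 0.02² + 0.71² = 0.0625 + 0.0004 + 0.0004 + 0.5041 = 0.5674
B_A = 1 / 0.5674 = 1.7624
Highest B → broadest niche (most generalist): Species C (B = 2.45).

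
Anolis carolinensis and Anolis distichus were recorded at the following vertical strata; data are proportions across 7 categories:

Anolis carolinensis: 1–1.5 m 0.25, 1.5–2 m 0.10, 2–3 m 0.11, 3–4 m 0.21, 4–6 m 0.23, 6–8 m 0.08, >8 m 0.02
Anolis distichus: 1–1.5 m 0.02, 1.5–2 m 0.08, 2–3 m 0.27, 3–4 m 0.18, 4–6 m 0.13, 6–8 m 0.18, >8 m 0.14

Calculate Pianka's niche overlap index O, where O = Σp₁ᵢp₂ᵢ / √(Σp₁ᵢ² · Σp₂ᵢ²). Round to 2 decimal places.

0.69

Σ p₁ᵢp₂ᵢ = 0.0050 + 0.0080 + 0.0297 + 0.0378 + 0.0299 + 0.0144 + 0.0028 = 0.1276
Σp_1ᵢ² = 0.25² + 0.10² + 0.11² + 0.21² + 0.23² + 0.08² + 0.02² = 0.0625 + 0.0100 + 0.0121 + 0.0441 + 0.0529 + 0.0064 + 0.0004 = 0.1884
Σp_2ᵢ² = 0.02² + 0.08² + 0.27² + 0.18² + 0.13² + 0.18² + 0.14² = 0.0004 + 0.0064 + 0.0729 + 0.0324 + 0.0169 + 0.0324 + 0.0196 = 0.1810
O = 0.1276 / √(0.1884 × 0.1810) = 0.1276 / 0.18466 = 0.6910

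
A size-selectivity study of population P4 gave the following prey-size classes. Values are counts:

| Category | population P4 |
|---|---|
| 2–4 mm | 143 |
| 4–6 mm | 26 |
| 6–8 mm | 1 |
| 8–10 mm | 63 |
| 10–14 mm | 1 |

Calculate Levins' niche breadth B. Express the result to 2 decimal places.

2.18

Proportions for population P4 (n=234): 143/234=0.6111, 26/234=0.1111, 1/234=0.0043, 63/234=0.2692, 1/234=0.0043
Σpᵢ² = 0.6111² + 0.1111² + 0.0043² + 0.2692² + 0.0043² = 0.373443 + 0.012343 + 0.000018 + 0.072469 + 0.000018 = 0.458291
B = 1 / 0.458291 = 2.1820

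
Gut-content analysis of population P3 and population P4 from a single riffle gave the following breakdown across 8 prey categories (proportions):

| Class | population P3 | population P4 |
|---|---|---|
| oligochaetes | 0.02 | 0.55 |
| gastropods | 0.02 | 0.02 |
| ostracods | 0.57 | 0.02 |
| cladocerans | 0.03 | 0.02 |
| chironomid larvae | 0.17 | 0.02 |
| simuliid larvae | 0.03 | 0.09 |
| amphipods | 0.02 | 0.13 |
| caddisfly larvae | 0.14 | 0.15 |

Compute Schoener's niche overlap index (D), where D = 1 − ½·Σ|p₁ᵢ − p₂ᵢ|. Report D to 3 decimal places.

0.290

Σ|p₁ᵢ − p₂ᵢ| = 0.53 + 0.00 + 0.55 + 0.01 + 0.15 + 0.06 + 0.11 + 0.01 = 1.42
D = 1 − ½ × 1.42 = 1 − 0.710 = 0.29000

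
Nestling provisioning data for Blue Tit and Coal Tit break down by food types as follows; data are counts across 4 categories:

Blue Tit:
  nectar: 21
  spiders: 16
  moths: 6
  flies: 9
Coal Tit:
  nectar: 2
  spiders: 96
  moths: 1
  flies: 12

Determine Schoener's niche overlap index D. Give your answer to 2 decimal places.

Proportions for Blue Tit (n=52): 21/52=0.4038, 16/52=0.3077, 6/52=0.1154, 9/52=0.1731
Proportions for Coal Tit (n=111): 2/111=0.0180, 96/111=0.8649, 1/111=0.0090, 12/111=0.1081
Σ|p₁ᵢ − p₂ᵢ| = 0.3858 + 0.5572 + 0.1064 + 0.0650 = 1.1144
D = 1 − ½ × 1.1144 = 1 − 0.55720 = 0.44280

0.44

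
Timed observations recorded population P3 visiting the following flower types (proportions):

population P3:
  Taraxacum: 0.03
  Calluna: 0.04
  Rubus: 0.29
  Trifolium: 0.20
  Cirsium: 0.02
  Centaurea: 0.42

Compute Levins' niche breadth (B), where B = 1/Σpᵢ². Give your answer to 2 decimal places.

Σpᵢ² = 0.03² + 0.04² + 0.29² + 0.20² + 0.02² + 0.42² = 0.0009 + 0.0016 + 0.0841 + 0.0400 + 0.0004 + 0.1764 = 0.3034
B = 1 / 0.3034 = 3.2960

3.30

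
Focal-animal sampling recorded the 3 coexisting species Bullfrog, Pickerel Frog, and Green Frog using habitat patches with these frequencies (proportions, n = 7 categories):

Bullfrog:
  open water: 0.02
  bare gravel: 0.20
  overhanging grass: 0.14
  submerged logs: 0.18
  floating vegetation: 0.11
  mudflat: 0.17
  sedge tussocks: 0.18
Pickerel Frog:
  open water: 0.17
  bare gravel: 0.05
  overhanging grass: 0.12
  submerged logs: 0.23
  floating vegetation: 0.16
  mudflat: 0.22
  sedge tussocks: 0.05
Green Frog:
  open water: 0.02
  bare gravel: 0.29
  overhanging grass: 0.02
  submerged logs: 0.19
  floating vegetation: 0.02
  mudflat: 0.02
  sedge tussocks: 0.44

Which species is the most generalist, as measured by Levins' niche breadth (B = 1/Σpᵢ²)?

Σp_Bullᵢ² = 0.02² + 0.20² + 0.14² + 0.18² + 0.11² + 0.17² + 0.18² = 0.0004 + 0.0400 + 0.0196 + 0.0324 + 0.0121 + 0.0289 + 0.0324 = 0.1658
B_Bull = 1 / 0.1658 = 6.0314
Σp_Pickᵢ² = 0.17² + 0.05² + 0.12² + 0.23² + 0.16² + 0.22² + 0.05² = 0.0289 + 0.0025 + 0.0144 + 0.0529 + 0.0256 + 0.0484 + 0.0025 = 0.1752
B_Pick = 1 / 0.1752 = 5.7078
Σp_Greeᵢ² = 0.02² + 0.29² + 0.02² + 0.19² + 0.02² + 0.02² + 0.44² = 0.0004 + 0.0841 + 0.0004 + 0.0361 + 0.0004 + 0.0004 + 0.1936 = 0.3154
B_Gree = 1 / 0.3154 = 3.1706
Highest B → broadest niche (most generalist): Bullfrog (B = 6.03).

Bullfrog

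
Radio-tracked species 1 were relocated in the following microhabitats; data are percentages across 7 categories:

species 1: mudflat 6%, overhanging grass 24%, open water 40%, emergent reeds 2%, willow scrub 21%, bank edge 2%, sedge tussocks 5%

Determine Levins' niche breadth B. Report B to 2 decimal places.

3.72

Convert percentages to proportions (divide by 100).
Σpᵢ² = 0.06² + 0.24² + 0.40² + 0.02² + 0.21² + 0.02² + 0.05² = 0.0036 + 0.0576 + 0.1600 + 0.0004 + 0.0441 + 0.0004 + 0.0025 = 0.2686
B = 1 / 0.2686 = 3.7230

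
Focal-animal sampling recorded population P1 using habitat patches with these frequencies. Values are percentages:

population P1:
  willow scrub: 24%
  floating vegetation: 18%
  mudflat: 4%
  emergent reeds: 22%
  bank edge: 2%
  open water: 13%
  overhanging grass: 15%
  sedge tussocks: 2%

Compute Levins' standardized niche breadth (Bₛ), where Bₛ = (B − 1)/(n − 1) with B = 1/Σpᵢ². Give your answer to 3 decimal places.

Convert percentages to proportions (divide by 100).
Σpᵢ² = 0.24² + 0.18² + 0.04² + 0.22² + 0.02² + 0.13² + 0.15² + 0.02² = 0.0576 + 0.0324 + 0.0016 + 0.0484 + 0.0004 + 0.0169 + 0.0225 + 0.0004 = 0.1802
B = 1 / 0.1802 = 5.54939
Bₛ = (B − 1)/(n − 1) = (5.54939 − 1)/(8 − 1) = 4.54939/7 = 0.64991

0.650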